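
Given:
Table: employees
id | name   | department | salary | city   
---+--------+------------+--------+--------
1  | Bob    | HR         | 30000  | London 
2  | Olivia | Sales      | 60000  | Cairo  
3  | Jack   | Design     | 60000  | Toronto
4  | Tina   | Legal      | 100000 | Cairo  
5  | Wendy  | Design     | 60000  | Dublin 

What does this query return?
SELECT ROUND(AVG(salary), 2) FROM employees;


SUM(salary) = 310000
COUNT = 5
ROUND(AVG, 2) = ROUND(310000 / 5, 2) = 62000.0

62000.0


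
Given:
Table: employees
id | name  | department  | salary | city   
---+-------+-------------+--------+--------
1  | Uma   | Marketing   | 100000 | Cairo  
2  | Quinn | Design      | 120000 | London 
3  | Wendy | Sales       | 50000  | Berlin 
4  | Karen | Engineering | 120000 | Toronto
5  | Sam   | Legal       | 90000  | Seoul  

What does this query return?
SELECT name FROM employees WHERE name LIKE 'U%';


LIKE 'U%' matches names starting with 'U'
Matching: 1

1 rows:
Uma


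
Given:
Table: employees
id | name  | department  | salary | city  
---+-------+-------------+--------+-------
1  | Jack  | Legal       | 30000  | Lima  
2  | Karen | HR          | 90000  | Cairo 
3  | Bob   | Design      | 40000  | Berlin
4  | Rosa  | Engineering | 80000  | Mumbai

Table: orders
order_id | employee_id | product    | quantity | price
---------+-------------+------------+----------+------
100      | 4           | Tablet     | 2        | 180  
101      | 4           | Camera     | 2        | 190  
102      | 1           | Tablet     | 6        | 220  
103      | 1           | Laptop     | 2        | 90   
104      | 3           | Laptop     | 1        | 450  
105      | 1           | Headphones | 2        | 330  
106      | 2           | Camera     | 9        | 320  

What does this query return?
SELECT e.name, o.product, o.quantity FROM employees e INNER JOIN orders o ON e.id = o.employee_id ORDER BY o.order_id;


Joining employees.id = orders.employee_id:
  employee Rosa (id=4) -> order Tablet
  employee Rosa (id=4) -> order Camera
  employee Jack (id=1) -> order Tablet
  employee Jack (id=1) -> order Laptop
  employee Bob (id=3) -> order Laptop
  employee Jack (id=1) -> order Headphones
  employee Karen (id=2) -> order Camera


7 rows:
Rosa, Tablet, 2
Rosa, Camera, 2
Jack, Tablet, 6
Jack, Laptop, 2
Bob, Laptop, 1
Jack, Headphones, 2
Karen, Camera, 9


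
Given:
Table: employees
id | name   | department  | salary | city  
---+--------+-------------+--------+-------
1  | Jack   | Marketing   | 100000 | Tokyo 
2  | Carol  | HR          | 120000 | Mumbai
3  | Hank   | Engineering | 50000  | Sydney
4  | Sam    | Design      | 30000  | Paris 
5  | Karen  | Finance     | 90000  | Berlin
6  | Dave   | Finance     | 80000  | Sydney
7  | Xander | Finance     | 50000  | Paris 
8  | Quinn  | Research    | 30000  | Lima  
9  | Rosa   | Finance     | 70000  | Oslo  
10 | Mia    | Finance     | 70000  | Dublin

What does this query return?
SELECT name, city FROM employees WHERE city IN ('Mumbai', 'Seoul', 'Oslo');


Filtering: city IN ('Mumbai', 'Seoul', 'Oslo')
Matching: 2 rows

2 rows:
Carol, Mumbai
Rosa, Oslo


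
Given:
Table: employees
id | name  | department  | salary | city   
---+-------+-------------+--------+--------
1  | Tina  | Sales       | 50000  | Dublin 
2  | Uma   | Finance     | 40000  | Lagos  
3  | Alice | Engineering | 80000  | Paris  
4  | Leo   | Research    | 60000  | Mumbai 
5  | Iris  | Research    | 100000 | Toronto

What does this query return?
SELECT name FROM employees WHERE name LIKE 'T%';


LIKE 'T%' matches names starting with 'T'
Matching: 1

1 rows:
Tina


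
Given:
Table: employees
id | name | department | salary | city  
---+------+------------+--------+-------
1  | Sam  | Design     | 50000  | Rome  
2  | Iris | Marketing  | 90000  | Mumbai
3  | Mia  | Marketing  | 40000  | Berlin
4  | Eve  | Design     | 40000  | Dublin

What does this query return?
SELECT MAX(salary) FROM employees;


Salaries: 50000, 90000, 40000, 40000
MAX = 90000

90000


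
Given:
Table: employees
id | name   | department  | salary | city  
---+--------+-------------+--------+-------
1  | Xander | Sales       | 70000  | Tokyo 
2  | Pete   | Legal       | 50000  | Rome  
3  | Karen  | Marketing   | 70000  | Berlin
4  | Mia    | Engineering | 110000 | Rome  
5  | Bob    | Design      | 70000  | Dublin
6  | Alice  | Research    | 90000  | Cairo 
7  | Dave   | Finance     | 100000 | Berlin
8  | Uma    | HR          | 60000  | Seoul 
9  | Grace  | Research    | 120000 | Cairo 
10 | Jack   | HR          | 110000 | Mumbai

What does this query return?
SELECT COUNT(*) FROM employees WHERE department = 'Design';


Counting rows where department = 'Design'
  Bob -> MATCH


1


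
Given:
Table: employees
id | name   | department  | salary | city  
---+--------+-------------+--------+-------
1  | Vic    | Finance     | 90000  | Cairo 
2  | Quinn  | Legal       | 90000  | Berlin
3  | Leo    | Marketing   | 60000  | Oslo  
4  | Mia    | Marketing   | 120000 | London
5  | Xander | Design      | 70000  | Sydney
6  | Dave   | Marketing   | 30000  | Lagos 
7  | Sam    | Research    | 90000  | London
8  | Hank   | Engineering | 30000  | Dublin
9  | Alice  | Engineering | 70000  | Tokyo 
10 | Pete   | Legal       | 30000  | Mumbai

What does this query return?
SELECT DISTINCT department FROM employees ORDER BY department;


All 'department' values (row order): Finance, Legal, Marketing, Marketing, Design, Marketing, Research, Engineering, Engineering, Legal
Removing duplicates leaves 6 unique value(s).

6 values:
Design
Engineering
Finance
Legal
Marketing
Research


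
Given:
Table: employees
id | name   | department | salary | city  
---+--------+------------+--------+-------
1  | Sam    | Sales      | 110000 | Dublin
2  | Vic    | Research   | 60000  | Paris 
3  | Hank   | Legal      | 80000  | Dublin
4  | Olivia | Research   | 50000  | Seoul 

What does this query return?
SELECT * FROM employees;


SELECT * returns all 4 rows with all columns

4 rows:
1, Sam, Sales, 110000, Dublin
2, Vic, Research, 60000, Paris
3, Hank, Legal, 80000, Dublin
4, Olivia, Research, 50000, Seoul


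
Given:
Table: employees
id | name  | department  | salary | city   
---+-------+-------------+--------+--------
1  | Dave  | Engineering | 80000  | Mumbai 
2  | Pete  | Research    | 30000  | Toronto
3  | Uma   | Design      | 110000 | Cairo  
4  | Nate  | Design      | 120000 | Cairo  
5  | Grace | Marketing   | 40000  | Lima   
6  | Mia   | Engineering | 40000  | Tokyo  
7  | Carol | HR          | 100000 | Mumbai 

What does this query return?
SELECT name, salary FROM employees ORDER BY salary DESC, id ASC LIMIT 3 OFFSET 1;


Sort by salary DESC (id ASC tiebreak), then skip 1 and take 3
Rows 2 through 4

3 rows:
Uma, 110000
Carol, 100000
Dave, 80000


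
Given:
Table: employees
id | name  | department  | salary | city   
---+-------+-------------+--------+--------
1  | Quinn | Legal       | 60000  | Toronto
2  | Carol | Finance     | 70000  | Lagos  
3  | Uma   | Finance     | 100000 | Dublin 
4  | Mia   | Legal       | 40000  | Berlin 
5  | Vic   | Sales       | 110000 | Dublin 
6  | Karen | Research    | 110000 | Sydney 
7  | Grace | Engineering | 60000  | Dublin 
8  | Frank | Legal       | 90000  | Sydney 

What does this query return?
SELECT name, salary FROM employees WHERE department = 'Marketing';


Filtering: department = 'Marketing'
Matching rows: 0

Empty result set (0 rows)


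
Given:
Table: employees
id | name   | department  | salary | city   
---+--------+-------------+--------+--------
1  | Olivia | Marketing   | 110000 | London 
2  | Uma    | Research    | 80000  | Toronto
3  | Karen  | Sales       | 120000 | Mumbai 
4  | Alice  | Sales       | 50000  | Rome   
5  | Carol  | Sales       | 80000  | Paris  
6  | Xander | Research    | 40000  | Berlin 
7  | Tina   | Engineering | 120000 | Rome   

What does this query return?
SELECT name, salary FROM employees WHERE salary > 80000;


Filtering: salary > 80000
Matching: 3 rows

3 rows:
Olivia, 110000
Karen, 120000
Tina, 120000


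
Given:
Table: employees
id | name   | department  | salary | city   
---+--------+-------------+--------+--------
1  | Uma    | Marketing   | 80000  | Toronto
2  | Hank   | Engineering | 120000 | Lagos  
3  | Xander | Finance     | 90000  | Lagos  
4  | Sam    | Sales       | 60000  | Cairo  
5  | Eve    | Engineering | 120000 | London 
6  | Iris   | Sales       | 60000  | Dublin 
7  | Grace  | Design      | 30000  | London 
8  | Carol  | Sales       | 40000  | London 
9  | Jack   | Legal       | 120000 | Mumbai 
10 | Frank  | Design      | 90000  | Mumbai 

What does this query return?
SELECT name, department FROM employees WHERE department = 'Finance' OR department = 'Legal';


Filtering: department = 'Finance' OR 'Legal'
Matching: 2 rows

2 rows:
Xander, Finance
Jack, Legal


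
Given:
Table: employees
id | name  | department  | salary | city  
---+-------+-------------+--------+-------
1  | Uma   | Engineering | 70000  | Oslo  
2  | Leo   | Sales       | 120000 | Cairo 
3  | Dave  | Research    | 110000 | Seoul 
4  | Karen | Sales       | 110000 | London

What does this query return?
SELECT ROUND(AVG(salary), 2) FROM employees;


SUM(salary) = 410000
COUNT = 4
ROUND(AVG, 2) = ROUND(410000 / 4, 2) = 102500.0

102500.0


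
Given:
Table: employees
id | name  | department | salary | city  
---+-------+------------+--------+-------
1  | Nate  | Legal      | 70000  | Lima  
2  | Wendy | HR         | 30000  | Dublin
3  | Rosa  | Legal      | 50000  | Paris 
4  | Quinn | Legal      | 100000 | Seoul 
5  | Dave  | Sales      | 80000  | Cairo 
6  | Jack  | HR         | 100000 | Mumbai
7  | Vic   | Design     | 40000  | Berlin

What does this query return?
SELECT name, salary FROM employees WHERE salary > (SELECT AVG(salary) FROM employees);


Subquery: AVG(salary) = 67142.86
Filtering: salary > 67142.86
  Nate (70000) -> MATCH
  Quinn (100000) -> MATCH
  Dave (80000) -> MATCH
  Jack (100000) -> MATCH


4 rows:
Nate, 70000
Quinn, 100000
Dave, 80000
Jack, 100000


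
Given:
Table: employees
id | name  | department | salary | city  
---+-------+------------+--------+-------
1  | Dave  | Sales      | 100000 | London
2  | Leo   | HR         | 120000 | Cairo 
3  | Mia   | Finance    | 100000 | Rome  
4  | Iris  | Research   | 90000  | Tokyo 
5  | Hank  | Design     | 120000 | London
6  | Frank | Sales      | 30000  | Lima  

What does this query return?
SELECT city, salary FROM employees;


Projecting columns: city, salary

6 rows:
London, 100000
Cairo, 120000
Rome, 100000
Tokyo, 90000
London, 120000
Lima, 30000


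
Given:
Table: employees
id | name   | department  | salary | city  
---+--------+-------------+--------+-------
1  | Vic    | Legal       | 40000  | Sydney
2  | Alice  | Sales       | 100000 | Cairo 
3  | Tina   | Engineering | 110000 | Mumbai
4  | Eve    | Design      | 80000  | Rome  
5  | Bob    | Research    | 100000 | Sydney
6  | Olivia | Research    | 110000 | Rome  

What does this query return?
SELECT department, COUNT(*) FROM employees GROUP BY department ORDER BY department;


Assigning each row to its department group:
  Vic -> Legal
  Alice -> Sales
  Tina -> Engineering
  Eve -> Design
  Bob -> Research
  Olivia -> Research


5 groups:
Design, 1
Engineering, 1
Legal, 1
Research, 2
Sales, 1


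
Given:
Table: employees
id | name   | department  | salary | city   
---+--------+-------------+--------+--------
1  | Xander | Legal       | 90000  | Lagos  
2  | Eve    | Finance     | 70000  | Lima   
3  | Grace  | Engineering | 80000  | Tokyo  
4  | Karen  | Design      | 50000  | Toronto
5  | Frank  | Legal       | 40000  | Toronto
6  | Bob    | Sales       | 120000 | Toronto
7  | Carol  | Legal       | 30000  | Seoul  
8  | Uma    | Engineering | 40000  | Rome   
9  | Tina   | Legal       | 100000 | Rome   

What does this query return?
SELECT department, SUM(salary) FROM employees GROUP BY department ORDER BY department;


Summing salary within each department:
  Design: 50000 = 50000
  Engineering: 80000 + 40000 = 120000
  Finance: 70000 = 70000
  Legal: 90000 + 40000 + 30000 + 100000 = 260000
  Sales: 120000 = 120000


5 groups:
Design, 50000
Engineering, 120000
Finance, 70000
Legal, 260000
Sales, 120000


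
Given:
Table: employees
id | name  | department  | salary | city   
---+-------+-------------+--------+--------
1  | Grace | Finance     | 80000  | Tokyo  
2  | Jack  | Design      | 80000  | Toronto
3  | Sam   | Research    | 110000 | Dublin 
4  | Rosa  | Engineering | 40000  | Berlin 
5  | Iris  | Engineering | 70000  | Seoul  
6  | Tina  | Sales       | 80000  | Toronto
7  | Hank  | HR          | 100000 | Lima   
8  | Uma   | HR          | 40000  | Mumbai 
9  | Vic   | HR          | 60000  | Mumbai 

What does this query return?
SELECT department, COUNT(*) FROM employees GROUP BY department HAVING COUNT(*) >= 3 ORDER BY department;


Groups with count >= 3:
  HR: 3 -> PASS
  Design: 1 -> filtered out
  Engineering: 2 -> filtered out
  Finance: 1 -> filtered out
  Research: 1 -> filtered out
  Sales: 1 -> filtered out


1 groups:
HR, 3


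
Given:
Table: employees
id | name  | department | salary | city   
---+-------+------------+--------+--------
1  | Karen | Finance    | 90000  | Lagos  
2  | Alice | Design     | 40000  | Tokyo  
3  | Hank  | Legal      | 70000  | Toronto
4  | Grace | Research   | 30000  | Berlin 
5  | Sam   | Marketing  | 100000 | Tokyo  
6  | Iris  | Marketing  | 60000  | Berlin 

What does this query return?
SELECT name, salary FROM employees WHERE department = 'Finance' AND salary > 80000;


Filtering: department = 'Finance' AND salary > 80000
Matching: 1 rows

1 rows:
Karen, 90000


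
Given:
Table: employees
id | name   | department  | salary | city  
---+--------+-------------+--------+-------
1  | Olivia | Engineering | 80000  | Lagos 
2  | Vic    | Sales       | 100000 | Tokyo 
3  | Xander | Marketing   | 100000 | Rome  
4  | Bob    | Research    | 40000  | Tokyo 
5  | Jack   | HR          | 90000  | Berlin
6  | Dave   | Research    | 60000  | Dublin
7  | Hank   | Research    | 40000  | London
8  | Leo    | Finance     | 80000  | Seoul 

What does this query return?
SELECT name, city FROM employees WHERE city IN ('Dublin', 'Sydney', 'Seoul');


Filtering: city IN ('Dublin', 'Sydney', 'Seoul')
Matching: 2 rows

2 rows:
Dave, Dublin
Leo, Seoul


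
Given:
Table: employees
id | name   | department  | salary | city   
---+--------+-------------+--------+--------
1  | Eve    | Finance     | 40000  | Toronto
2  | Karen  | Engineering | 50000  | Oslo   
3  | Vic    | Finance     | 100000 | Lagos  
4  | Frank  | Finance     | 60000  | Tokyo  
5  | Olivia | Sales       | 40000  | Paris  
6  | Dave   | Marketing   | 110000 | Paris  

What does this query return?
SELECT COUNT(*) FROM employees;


COUNT(*) counts all rows

6


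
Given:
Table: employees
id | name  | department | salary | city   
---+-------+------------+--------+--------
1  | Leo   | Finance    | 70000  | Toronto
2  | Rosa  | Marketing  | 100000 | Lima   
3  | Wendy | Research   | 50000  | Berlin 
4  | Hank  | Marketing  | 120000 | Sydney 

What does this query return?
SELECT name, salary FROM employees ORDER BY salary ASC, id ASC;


Sorting by salary ASC, then id ASC for ties

4 rows:
Wendy, 50000
Leo, 70000
Rosa, 100000
Hank, 120000


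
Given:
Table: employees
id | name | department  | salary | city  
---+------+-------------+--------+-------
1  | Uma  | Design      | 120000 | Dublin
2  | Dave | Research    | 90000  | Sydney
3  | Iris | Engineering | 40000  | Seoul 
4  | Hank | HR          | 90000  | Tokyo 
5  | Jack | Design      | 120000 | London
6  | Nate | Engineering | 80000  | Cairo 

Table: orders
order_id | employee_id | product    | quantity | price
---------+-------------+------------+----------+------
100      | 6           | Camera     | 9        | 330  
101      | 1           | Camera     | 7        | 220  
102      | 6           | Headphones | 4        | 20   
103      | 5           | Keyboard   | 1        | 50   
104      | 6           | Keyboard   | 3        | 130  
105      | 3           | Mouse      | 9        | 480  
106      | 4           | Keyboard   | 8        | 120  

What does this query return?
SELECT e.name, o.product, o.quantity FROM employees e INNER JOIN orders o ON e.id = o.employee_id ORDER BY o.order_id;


Joining employees.id = orders.employee_id:
  employee Nate (id=6) -> order Camera
  employee Uma (id=1) -> order Camera
  employee Nate (id=6) -> order Headphones
  employee Jack (id=5) -> order Keyboard
  employee Nate (id=6) -> order Keyboard
  employee Iris (id=3) -> order Mouse
  employee Hank (id=4) -> order Keyboard


7 rows:
Nate, Camera, 9
Uma, Camera, 7
Nate, Headphones, 4
Jack, Keyboard, 1
Nate, Keyboard, 3
Iris, Mouse, 9
Hank, Keyboard, 8


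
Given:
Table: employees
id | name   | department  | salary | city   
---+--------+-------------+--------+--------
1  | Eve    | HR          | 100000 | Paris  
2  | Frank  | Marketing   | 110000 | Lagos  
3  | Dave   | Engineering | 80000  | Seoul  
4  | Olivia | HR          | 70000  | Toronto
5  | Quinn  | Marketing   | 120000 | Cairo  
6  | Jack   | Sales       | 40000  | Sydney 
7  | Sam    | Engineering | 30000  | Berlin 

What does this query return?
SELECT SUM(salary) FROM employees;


SUM(salary) = 100000 + 110000 + 80000 + 70000 + 120000 + 40000 + 30000 = 550000

550000


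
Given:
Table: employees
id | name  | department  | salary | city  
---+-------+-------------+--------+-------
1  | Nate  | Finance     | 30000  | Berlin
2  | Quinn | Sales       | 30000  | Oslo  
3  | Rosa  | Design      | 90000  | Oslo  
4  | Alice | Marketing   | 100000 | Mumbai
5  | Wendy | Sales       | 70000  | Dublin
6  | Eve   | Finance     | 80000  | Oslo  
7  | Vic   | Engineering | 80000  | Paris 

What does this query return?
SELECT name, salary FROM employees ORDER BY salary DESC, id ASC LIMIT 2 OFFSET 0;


Sort by salary DESC (id ASC tiebreak), then skip 0 and take 2
Rows 1 through 2

2 rows:
Alice, 100000
Rosa, 90000


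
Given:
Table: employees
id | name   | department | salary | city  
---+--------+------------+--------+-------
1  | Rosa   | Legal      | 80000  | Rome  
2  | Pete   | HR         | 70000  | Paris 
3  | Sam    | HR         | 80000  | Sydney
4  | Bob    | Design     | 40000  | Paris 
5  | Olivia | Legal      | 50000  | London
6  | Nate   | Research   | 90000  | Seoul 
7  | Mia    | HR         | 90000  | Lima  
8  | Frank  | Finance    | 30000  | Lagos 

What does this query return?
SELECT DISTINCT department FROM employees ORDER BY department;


All 'department' values (row order): Legal, HR, HR, Design, Legal, Research, HR, Finance
Removing duplicates leaves 5 unique value(s).

5 values:
Design
Finance
HR
Legal
Research


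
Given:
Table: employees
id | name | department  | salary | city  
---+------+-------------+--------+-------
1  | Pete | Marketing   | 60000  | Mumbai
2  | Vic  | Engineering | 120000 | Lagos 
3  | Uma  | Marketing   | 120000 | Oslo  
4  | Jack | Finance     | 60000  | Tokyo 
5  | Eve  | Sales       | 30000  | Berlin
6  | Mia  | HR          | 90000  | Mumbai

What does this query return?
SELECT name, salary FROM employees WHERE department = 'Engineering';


Filtering: department = 'Engineering'
Matching rows: 1

1 rows:
Vic, 120000


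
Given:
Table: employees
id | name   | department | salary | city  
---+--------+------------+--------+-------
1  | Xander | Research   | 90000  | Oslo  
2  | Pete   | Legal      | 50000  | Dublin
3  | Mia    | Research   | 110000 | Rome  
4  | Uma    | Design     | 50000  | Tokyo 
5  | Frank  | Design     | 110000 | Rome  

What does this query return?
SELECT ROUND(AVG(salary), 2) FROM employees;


SUM(salary) = 410000
COUNT = 5
ROUND(AVG, 2) = ROUND(410000 / 5, 2) = 82000.0

82000.0


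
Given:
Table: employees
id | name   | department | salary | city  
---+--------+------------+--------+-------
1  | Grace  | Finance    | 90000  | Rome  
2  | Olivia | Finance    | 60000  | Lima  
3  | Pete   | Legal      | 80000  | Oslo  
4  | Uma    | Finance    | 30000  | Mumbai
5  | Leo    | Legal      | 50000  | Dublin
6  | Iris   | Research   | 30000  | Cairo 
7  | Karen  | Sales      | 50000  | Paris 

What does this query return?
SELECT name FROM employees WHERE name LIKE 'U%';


LIKE 'U%' matches names starting with 'U'
Matching: 1

1 rows:
Uma


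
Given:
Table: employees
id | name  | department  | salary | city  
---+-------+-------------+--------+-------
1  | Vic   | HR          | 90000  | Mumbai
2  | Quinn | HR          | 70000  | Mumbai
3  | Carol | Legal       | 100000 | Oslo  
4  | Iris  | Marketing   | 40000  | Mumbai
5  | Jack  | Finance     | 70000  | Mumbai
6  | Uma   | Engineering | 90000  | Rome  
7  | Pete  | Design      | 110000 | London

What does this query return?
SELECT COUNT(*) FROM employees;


COUNT(*) counts all rows

7


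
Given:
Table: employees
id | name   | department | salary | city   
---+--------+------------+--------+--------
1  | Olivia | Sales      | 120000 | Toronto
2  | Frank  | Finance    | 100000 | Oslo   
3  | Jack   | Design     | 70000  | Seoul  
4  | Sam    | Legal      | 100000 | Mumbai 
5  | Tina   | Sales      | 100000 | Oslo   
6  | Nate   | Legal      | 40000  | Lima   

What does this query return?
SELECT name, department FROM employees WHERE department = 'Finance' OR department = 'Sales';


Filtering: department = 'Finance' OR 'Sales'
Matching: 3 rows

3 rows:
Olivia, Sales
Frank, Finance
Tina, Sales


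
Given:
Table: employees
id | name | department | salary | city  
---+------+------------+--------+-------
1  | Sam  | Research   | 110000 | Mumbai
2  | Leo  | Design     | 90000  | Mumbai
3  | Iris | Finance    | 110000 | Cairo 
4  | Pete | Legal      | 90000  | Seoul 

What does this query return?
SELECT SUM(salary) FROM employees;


SUM(salary) = 110000 + 90000 + 110000 + 90000 = 400000

400000


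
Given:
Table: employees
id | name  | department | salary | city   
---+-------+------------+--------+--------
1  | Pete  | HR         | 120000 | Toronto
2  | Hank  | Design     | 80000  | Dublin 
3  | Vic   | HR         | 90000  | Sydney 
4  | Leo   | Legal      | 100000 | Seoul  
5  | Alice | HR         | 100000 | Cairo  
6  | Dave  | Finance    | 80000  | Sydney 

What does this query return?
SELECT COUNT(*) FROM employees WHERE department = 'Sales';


Counting rows where department = 'Sales'


0


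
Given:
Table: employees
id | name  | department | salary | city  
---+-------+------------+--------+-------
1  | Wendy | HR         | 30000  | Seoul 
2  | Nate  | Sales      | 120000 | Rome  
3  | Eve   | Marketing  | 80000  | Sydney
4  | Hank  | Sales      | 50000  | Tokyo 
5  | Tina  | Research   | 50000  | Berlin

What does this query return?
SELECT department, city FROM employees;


Projecting columns: department, city

5 rows:
HR, Seoul
Sales, Rome
Marketing, Sydney
Sales, Tokyo
Research, Berlin


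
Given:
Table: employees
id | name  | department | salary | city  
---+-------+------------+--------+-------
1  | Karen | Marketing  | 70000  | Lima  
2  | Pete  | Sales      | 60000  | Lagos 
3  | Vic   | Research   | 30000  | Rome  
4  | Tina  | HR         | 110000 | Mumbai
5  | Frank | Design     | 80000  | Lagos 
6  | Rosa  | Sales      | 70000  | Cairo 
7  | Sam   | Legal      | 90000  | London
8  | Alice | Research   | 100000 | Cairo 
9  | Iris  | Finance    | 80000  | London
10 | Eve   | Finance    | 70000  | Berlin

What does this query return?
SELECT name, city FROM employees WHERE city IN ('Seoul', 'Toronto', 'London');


Filtering: city IN ('Seoul', 'Toronto', 'London')
Matching: 2 rows

2 rows:
Sam, London
Iris, London


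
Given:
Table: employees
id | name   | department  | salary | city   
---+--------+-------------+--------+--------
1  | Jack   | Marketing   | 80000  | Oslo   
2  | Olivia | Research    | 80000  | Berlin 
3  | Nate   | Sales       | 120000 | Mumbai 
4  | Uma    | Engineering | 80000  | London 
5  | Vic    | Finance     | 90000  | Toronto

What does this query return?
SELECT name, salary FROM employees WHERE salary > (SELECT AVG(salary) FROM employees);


Subquery: AVG(salary) = 90000.0
Filtering: salary > 90000.0
  Nate (120000) -> MATCH


1 rows:
Nate, 120000


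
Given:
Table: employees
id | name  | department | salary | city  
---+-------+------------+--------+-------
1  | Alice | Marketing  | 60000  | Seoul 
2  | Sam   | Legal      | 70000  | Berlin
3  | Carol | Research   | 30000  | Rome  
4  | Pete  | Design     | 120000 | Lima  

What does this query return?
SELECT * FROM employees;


SELECT * returns all 4 rows with all columns

4 rows:
1, Alice, Marketing, 60000, Seoul
2, Sam, Legal, 70000, Berlin
3, Carol, Research, 30000, Rome
4, Pete, Design, 120000, Lima


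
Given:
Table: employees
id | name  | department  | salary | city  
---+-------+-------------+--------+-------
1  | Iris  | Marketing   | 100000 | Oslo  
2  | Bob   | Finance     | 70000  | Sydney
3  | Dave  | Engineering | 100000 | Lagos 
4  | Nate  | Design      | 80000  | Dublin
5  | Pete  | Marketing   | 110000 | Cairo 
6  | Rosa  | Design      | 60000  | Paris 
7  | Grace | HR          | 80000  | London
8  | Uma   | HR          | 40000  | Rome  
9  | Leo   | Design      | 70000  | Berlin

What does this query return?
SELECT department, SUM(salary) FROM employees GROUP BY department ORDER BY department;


Summing salary within each department:
  Design: 80000 + 60000 + 70000 = 210000
  Engineering: 100000 = 100000
  Finance: 70000 = 70000
  HR: 80000 + 40000 = 120000
  Marketing: 100000 + 110000 = 210000


5 groups:
Design, 210000
Engineering, 100000
Finance, 70000
HR, 120000
Marketing, 210000


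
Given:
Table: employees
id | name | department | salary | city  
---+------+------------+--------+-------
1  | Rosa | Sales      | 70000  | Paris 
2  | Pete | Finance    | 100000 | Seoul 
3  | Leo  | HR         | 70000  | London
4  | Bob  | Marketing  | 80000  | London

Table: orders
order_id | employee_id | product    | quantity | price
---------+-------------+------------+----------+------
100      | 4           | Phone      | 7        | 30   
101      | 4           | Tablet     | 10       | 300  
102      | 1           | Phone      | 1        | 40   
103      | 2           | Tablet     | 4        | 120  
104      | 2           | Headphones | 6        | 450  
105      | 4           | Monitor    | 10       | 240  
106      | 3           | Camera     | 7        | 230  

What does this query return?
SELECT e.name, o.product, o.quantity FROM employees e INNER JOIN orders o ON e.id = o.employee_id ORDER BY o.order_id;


Joining employees.id = orders.employee_id:
  employee Bob (id=4) -> order Phone
  employee Bob (id=4) -> order Tablet
  employee Rosa (id=1) -> order Phone
  employee Pete (id=2) -> order Tablet
  employee Pete (id=2) -> order Headphones
  employee Bob (id=4) -> order Monitor
  employee Leo (id=3) -> order Camera


7 rows:
Bob, Phone, 7
Bob, Tablet, 10
Rosa, Phone, 1
Pete, Tablet, 4
Pete, Headphones, 6
Bob, Monitor, 10
Leo, Camera, 7


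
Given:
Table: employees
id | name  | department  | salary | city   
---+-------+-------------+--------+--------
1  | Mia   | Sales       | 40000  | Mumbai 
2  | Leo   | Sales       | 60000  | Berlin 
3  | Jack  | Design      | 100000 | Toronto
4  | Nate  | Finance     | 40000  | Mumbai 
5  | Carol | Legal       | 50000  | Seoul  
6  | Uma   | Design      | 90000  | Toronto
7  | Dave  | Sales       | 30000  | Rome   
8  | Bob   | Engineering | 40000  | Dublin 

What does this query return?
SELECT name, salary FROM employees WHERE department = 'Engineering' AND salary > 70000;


Filtering: department = 'Engineering' AND salary > 70000
Matching: 0 rows

Empty result set (0 rows)


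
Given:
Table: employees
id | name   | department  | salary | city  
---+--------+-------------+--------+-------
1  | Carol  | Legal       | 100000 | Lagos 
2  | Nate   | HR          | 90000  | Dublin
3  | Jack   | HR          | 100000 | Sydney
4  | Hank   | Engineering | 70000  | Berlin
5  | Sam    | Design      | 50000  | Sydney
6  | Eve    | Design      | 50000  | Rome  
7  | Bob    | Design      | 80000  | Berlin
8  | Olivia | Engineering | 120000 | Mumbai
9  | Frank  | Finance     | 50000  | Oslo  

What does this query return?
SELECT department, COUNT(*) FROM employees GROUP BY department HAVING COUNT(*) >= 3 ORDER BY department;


Groups with count >= 3:
  Design: 3 -> PASS
  Engineering: 2 -> filtered out
  Finance: 1 -> filtered out
  HR: 2 -> filtered out
  Legal: 1 -> filtered out


1 groups:
Design, 3


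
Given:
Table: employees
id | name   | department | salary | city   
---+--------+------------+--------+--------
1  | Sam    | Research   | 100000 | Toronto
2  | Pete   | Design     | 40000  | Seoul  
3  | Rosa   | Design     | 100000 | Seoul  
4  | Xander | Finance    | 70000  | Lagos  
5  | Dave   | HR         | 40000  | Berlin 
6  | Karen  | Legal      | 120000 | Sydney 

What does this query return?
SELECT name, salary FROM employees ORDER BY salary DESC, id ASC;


Sorting by salary DESC, then id ASC for ties

6 rows:
Karen, 120000
Sam, 100000
Rosa, 100000
Xander, 70000
Pete, 40000
Dave, 40000


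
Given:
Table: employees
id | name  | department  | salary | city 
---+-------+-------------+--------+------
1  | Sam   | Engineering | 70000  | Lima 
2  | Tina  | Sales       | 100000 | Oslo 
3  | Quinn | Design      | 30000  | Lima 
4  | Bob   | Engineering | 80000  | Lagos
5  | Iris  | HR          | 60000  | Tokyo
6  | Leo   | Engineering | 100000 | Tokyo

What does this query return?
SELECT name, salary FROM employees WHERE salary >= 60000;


Filtering: salary >= 60000
Matching: 5 rows

5 rows:
Sam, 70000
Tina, 100000
Bob, 80000
Iris, 60000
Leo, 100000


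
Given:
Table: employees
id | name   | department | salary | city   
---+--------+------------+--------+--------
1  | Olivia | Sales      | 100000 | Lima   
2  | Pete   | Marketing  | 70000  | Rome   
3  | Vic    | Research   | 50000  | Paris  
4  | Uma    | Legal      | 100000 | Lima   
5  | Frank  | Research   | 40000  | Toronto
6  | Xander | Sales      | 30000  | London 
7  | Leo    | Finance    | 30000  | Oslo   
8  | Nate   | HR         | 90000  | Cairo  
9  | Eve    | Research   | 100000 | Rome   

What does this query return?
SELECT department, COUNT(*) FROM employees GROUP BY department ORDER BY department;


Assigning each row to its department group:
  Olivia -> Sales
  Pete -> Marketing
  Vic -> Research
  Uma -> Legal
  Frank -> Research
  Xander -> Sales
  Leo -> Finance
  Nate -> HR
  Eve -> Research


6 groups:
Finance, 1
HR, 1
Legal, 1
Marketing, 1
Research, 3
Sales, 2


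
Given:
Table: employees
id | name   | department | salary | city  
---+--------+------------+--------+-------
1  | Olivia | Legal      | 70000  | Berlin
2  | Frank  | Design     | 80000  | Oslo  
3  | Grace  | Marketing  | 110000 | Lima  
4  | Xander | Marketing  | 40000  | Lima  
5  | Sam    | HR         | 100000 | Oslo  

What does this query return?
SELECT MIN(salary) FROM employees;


Salaries: 70000, 80000, 110000, 40000, 100000
MIN = 40000

40000


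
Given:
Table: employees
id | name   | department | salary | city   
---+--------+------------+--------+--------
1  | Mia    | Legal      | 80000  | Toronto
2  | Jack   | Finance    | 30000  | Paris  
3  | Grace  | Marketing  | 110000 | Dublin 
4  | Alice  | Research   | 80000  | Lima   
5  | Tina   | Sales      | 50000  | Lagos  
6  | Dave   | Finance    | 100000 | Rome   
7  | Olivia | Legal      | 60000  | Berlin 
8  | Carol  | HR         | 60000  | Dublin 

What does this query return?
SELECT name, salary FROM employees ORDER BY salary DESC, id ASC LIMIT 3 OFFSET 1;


Sort by salary DESC (id ASC tiebreak), then skip 1 and take 3
Rows 2 through 4

3 rows:
Dave, 100000
Mia, 80000
Alice, 80000


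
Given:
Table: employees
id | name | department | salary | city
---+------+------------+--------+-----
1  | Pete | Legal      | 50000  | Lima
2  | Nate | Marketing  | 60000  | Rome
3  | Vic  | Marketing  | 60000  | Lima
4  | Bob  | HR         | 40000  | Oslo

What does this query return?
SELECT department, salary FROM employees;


Projecting columns: department, salary

4 rows:
Legal, 50000
Marketing, 60000
Marketing, 60000
HR, 40000


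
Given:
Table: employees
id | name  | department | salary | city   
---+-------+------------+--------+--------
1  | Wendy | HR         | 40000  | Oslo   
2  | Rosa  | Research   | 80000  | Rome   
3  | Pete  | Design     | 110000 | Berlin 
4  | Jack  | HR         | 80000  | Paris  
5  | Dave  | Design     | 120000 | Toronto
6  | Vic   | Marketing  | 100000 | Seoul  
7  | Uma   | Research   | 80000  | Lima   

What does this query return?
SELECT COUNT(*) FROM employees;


COUNT(*) counts all rows

7


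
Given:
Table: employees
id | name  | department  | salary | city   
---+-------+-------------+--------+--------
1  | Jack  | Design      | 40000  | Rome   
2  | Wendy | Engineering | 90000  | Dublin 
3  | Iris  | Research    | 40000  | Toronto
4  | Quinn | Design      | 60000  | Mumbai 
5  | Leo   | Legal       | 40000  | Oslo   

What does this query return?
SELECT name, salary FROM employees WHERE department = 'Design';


Filtering: department = 'Design'
Matching rows: 2

2 rows:
Jack, 40000
Quinn, 60000


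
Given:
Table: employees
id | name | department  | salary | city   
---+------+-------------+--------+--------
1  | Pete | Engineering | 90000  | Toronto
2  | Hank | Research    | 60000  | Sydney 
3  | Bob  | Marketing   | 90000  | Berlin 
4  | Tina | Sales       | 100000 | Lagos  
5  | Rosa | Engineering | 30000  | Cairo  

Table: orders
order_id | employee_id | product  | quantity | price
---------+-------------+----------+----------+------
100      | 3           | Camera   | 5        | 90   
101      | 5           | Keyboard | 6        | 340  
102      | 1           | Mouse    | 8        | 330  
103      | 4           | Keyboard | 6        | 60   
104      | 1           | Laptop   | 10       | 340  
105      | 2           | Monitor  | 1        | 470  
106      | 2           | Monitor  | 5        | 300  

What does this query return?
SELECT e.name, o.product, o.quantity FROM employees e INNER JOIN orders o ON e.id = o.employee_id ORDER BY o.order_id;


Joining employees.id = orders.employee_id:
  employee Bob (id=3) -> order Camera
  employee Rosa (id=5) -> order Keyboard
  employee Pete (id=1) -> order Mouse
  employee Tina (id=4) -> order Keyboard
  employee Pete (id=1) -> order Laptop
  employee Hank (id=2) -> order Monitor
  employee Hank (id=2) -> order Monitor


7 rows:
Bob, Camera, 5
Rosa, Keyboard, 6
Pete, Mouse, 8
Tina, Keyboard, 6
Pete, Laptop, 10
Hank, Monitor, 1
Hank, Monitor, 5


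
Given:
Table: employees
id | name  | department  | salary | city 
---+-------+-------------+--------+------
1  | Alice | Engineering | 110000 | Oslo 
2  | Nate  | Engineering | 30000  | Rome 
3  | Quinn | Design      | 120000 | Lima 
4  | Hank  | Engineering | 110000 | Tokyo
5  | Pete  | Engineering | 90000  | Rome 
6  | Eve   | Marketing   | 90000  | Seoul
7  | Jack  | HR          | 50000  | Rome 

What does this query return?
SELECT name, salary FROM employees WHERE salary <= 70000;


Filtering: salary <= 70000
Matching: 2 rows

2 rows:
Nate, 30000
Jack, 50000


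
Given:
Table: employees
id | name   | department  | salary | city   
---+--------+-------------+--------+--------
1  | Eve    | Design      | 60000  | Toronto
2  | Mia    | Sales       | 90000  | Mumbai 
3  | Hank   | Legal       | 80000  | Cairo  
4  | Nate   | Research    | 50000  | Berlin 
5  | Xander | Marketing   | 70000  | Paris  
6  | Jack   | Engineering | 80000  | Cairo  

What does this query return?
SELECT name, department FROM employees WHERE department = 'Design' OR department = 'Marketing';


Filtering: department = 'Design' OR 'Marketing'
Matching: 2 rows

2 rows:
Eve, Design
Xander, Marketing


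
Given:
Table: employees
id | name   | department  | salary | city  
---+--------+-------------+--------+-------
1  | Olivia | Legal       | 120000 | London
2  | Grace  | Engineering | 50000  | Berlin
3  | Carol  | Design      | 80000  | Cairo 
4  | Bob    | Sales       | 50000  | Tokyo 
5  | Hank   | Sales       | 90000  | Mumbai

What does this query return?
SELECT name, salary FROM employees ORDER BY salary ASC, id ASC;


Sorting by salary ASC, then id ASC for ties

5 rows:
Grace, 50000
Bob, 50000
Carol, 80000
Hank, 90000
Olivia, 120000


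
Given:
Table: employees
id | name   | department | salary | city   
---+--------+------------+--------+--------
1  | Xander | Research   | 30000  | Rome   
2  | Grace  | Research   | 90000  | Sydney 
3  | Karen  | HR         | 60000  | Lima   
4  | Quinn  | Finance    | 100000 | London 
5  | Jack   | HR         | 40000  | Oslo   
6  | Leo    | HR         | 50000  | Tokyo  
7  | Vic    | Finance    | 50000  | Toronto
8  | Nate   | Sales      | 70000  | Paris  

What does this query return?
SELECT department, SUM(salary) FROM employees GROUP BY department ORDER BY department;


Summing salary within each department:
  Finance: 100000 + 50000 = 150000
  HR: 60000 + 40000 + 50000 = 150000
  Research: 30000 + 90000 = 120000
  Sales: 70000 = 70000


4 groups:
Finance, 150000
HR, 150000
Research, 120000
Sales, 70000


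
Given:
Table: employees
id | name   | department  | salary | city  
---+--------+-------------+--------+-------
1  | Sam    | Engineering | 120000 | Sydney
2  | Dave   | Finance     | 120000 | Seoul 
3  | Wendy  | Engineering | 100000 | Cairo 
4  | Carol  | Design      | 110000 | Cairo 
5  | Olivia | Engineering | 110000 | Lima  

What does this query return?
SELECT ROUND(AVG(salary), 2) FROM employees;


SUM(salary) = 560000
COUNT = 5
ROUND(AVG, 2) = ROUND(560000 / 5, 2) = 112000.0

112000.0


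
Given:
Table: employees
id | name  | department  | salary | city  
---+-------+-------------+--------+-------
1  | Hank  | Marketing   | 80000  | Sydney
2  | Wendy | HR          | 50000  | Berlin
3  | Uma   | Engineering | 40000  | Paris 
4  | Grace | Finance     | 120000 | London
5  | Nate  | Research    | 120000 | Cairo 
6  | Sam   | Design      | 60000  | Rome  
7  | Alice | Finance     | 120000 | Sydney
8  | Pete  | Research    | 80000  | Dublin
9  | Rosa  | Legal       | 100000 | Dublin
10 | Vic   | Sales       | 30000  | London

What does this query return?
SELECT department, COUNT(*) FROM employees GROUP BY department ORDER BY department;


Assigning each row to its department group:
  Hank -> Marketing
  Wendy -> HR
  Uma -> Engineering
  Grace -> Finance
  Nate -> Research
  Sam -> Design
  Alice -> Finance
  Pete -> Research
  Rosa -> Legal
  Vic -> Sales


8 groups:
Design, 1
Engineering, 1
Finance, 2
HR, 1
Legal, 1
Marketing, 1
Research, 2
Sales, 1


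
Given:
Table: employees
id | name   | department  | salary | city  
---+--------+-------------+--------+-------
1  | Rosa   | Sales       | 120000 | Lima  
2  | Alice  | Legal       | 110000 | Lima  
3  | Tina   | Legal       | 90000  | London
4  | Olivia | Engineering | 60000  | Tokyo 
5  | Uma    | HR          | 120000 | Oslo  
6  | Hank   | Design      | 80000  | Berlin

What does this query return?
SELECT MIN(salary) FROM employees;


Salaries: 120000, 110000, 90000, 60000, 120000, 80000
MIN = 60000

60000


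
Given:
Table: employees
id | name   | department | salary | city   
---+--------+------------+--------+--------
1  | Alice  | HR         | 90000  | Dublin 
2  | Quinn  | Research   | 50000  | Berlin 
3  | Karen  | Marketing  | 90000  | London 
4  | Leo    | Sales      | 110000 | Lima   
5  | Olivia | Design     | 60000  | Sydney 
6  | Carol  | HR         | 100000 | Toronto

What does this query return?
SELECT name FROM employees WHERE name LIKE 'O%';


LIKE 'O%' matches names starting with 'O'
Matching: 1

1 rows:
Olivia


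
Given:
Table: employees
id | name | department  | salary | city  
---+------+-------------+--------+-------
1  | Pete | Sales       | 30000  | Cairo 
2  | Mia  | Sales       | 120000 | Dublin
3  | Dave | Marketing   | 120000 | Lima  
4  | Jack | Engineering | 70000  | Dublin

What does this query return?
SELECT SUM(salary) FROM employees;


SUM(salary) = 30000 + 120000 + 120000 + 70000 = 340000

340000
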